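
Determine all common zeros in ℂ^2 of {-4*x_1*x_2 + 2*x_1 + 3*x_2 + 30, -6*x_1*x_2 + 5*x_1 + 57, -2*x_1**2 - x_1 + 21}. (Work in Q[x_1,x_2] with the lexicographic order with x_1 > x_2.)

Compute a lex Gröbner basis by Buchberger's algorithm.
f_1 = -4*x_1*x_2 + 2*x_1 + 3*x_2 + 30, LT = x_1*x_2.
f_2 = -6*x_1*x_2 + 5*x_1 + 57, LT = x_1*x_2.
f_3 = -2*x_1**2 - x_1 + 21, LT = x_1**2.

S(f_1,f_2): lcm = x_1*x_2. S = 1/3*x_1 - 3/4*x_2 + 2.
  leading term x_1: no divisor's leading term divides it; move 1/3*x_1 to the remainder.
  leading term x_2: no divisor's leading term divides it; move -3/4*x_2 to the remainder.
  leading term 1: no divisor's leading term divides it; move 2 to the remainder.
  remainder 1/3*x_1 - 3/4*x_2 + 2 ≠ 0; add h_4 = 1/3*x_1 - 3/4*x_2 + 2 to the basis.

S(f_1,f_3): lcm = x_1**2*x_2. S = -1/2*x_1**2 - 5/4*x_1*x_2 - 15/2*x_1 + 21/2*x_2.
  leading term x_1**2: subtract (1/4)·f_3 from -1/2*x_1**2 - 5/4*x_1*x_2 - 15/2*x_1 + 21/2*x_2 → -5/4*x_1*x_2 - 29/4*x_1 + 21/2*x_2 - 21/4
  leading term x_1*x_2: subtract (5/16)·f_1 from -5/4*x_1*x_2 - 29/4*x_1 + 21/2*x_2 - 21/4 → -63/8*x_1 + 153/16*x_2 - 117/8
  leading term x_1: subtract (-189/8)·h_4 from -63/8*x_1 + 153/16*x_2 - 117/8 → -261/32*x_2 + 261/8
  leading term x_2: no divisor's leading term divides it; move -261/32*x_2 to the remainder.
  leading term 1: no divisor's leading term divides it; move 261/8 to the remainder.
  remainder -261/32*x_2 + 261/8 ≠ 0; add h_5 = -261/32*x_2 + 261/8 to the basis.

The other S-polynomials (S(f_2,f_3), S(f_1,h_4), S(f_2,h_4), S(f_3,h_4), S(f_1,h_5), S(f_2,h_5), S(f_3,h_5), S(h_4,h_5)) all reduce to 0 modulo the current basis, so we have a Gröbner basis.
Inter-reduce: drop elements whose leading term is divisible by another's, tail-reduce, and make monic.
Reduced Gröbner basis: {x_1 - 3, x_2 - 4}.

The lex basis is triangular: the last element involves only x_2. Solving x_2 - 4 = 0 gives x_2 ∈ {4}; substituting each value into the earlier elements determines the remaining variables.
  x_2 = 4: the earlier basis element becomes x_1 - 3 = 0, giving x_1 = 3 — point (3, 4).
Substituting each solution back into the original system confirms all equations vanish.

{(3, 4)}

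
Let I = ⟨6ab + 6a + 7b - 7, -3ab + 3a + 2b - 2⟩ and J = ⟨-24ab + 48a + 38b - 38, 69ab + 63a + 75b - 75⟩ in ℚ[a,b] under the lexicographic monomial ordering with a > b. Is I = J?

For a fixed monomial order, each ideal has a unique reduced Gröbner basis; comparing bases decides equality.
Buchberger on the first generating set:
f_1 = 6ab + 6a + 7b - 7, LT = ab.
f_2 = -3ab + 3a + 2b - 2, LT = ab.

S(f_1,f_2): lcm = ab. S = 2a + 11/6b - 11/6.
  leading term a: no divisor's leading term divides it; move 2a to the remainder.
  leading term b: no divisor's leading term divides it; move 11/6b to the remainder.
  leading term 1: no divisor's leading term divides it; move -11/6 to the remainder.
  remainder 2a + 11/6b - 11/6 ≠ 0; add g_3 = 2a + 11/6b - 11/6 to the basis.

S(f_1,g_3): lcm = ab. S = a - 11/12b² + 25/12b - 7/6.
  leading term a: subtract (½)·g_3 from a - 11/12b² + 25/12b - 7/6 → -11/12b² + 7/6b - ¼
  leading term b²: no divisor's leading term divides it; move -11/12b² to the remainder.
  leading term b: no divisor's leading term divides it; move 7/6b to the remainder.
  leading term 1: no divisor's leading term divides it; move -¼ to the remainder.
  remainder -11/12b² + 7/6b - ¼ ≠ 0; add g_4 = -11/12b² + 7/6b - ¼ to the basis.

The other S-polynomials (S(f_2,g_3), S(f_1,g_4), S(f_2,g_4), S(g_3,g_4)) all reduce to 0 modulo the current basis, so we have a Gröbner basis.
Inter-reduce: drop elements whose leading term is divisible by another's, tail-reduce, and make monic.
Reduced Gröbner basis: {a + 11/12b - 11/12, b² - 14/11b + 3/11}.

Buchberger on the second generating set:
h_1 = -24ab + 48a + 38b - 38, LT = ab.
h_2 = 69ab + 63a + 75b - 75, LT = ab.

S(h_1,h_2): lcm = ab. S = -67/23a - 737/276b + 737/276.
  leading term a: no divisor's leading term divides it; move -67/23a to the remainder.
  leading term b: no divisor's leading term divides it; move -737/276b to the remainder.
  leading term 1: no divisor's leading term divides it; move 737/276 to the remainder.
  remainder -67/23a - 737/276b + 737/276 ≠ 0; add k_3 = -67/23a - 737/276b + 737/276 to the basis.

S(h_1,k_3): lcm = ab. S = -2a - 11/12b² - ⅔b + 19/12.
  leading term a: subtract (46/67)·k_3 from -2a - 11/12b² - ⅔b + 19/12 → -11/12b² + 7/6b - ¼
  leading term b²: no divisor's leading term divides it; move -11/12b² to the remainder.
  leading term b: no divisor's leading term divides it; move 7/6b to the remainder.
  leading term 1: no divisor's leading term divides it; move -¼ to the remainder.
  remainder -11/12b² + 7/6b - ¼ ≠ 0; add k_4 = -11/12b² + 7/6b - ¼ to the basis.

The other S-polynomials (S(h_2,k_3), S(h_1,k_4), S(h_2,k_4), S(k_3,k_4)) all reduce to 0 modulo the current basis, so we have a Gröbner basis.
Inter-reduce: drop elements whose leading term is divisible by another's, tail-reduce, and make monic.
Reduced Gröbner basis: {a + 11/12b - 11/12, b² - 14/11b + 3/11}.

The two bases agree; hence the ideals are identical.

Yes, the ideals are equal.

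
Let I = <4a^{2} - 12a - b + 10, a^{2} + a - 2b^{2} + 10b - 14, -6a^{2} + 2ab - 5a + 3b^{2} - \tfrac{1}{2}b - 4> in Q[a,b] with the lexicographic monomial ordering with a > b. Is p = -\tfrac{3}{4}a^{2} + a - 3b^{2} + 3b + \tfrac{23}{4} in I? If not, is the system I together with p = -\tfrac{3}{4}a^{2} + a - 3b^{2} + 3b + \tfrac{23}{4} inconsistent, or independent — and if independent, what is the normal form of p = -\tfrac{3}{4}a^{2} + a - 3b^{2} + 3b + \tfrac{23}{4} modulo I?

First compute the reduced Gröbner basis of I by Buchberger's algorithm.
f_1 = 4a^{2} - 12a - b + 10, LT = a^{2}.
f_2 = a^{2} + a - 2b^{2} + 10b - 14, LT = a^{2}.
f_3 = -6a^{2} + 2ab - 5a + 3b^{2} - \tfrac{1}{2}b - 4, LT = a^{2}.

S(f_1,f_2): lcm = a^{2}. S = -4a + 2b^{2} - \tfrac{41}{4}b + \tfrac{33}{2}.
  reduce S modulo (f_1, f_2, f_3):
  remainder -4a + 2b^{2} - \tfrac{41}{4}b + \tfrac{33}{2} ≠ 0; add h_4 = -4a + 2b^{2} - \tfrac{41}{4}b + \tfrac{33}{2} to the basis.

S(f_1,f_3): lcm = a^{2}. S = \tfrac{1}{3}ab - \tfrac{23}{6}a + \tfrac{1}{2}b^{2} - \tfrac{1}{3}b + \tfrac{11}{6}.
  reduce S modulo (f_1, f_2, f_3, h_4):
  remainder \tfrac{1}{6}b^{3} - \tfrac{109}{48}b^{2} + \tfrac{1043}{96}b - \tfrac{671}{48} ≠ 0; add h_5 = \tfrac{1}{6}b^{3} - \tfrac{109}{48}b^{2} + \tfrac{1043}{96}b - \tfrac{671}{48} to the basis.

S(f_1,h_4): lcm = a^{2}. S = \tfrac{1}{2}ab^{2} - \tfrac{41}{16}ab + \tfrac{9}{8}a - \tfrac{1}{4}b + \tfrac{5}{2}.
  reduce S modulo (f_1, f_2, f_3, h_4, h_5):
  remainder \tfrac{281}{64}b^{2} - \tfrac{24441}{512}b + \tfrac{19945}{256} ≠ 0; add h_6 = \tfrac{281}{64}b^{2} - \tfrac{24441}{512}b + \tfrac{19945}{256} to the basis.

S(h_5,h_6): lcm = b^{3}. S = -\tfrac{1547}{562}b^{2} + \tfrac{213303}{4496}b - \tfrac{671}{8}.
  reduce S modulo (f_1, f_2, f_3, h_4, h_5, h_6):
  remainder \tfrac{5531979}{315844}b - \tfrac{5531979}{157922} ≠ 0; add h_7 = \tfrac{5531979}{315844}b - \tfrac{5531979}{157922} to the basis.

The other S-polynomials (S(f_2,f_3), S(f_2,h_4), S(f_3,h_4), S(f_1,h_5), S(f_2,h_5), S(f_3,h_5), S(h_4,h_5), S(f_1,h_6), S(f_2,h_6), S(f_3,h_6), S(h_4,h_6), S(f_1,h_7), S(f_2,h_7), S(f_3,h_7), S(h_4,h_7), S(h_5,h_7), S(h_6,h_7)) all reduce to 0 modulo the current basis, so we have a Gröbner basis.
Inter-reduce: drop elements whose leading term is divisible by another's, tail-reduce, and make monic.
Reduced Gröbner basis: {a - 1, b - 2}.
Label its elements g_1 = a - 1, g_2 = b - 2.

Reduce p = -\tfrac{3}{4}a^{2} + a - 3b^{2} + 3b + \tfrac{23}{4} modulo G:
  leading term a^{2}: subtract (-\tfrac{3}{4}a)·g_1 from -\tfrac{3}{4}a^{2} + a - 3b^{2} + 3b + \tfrac{23}{4} → \tfrac{1}{4}a - 3b^{2} + 3b + \tfrac{23}{4}
  leading term a: subtract (\tfrac{1}{4})·g_1 from \tfrac{1}{4}a - 3b^{2} + 3b + \tfrac{23}{4} → -3b^{2} + 3b + 6
  leading term b^{2}: subtract (-3b)·g_2 from -3b^{2} + 3b + 6 → -3b + 6
  leading term b: subtract (-3)·g_2 from -3b + 6 → 0
  normal form = 0.
Since the normal form is 0, p ∈ I.

-\tfrac{3}{4}a^{2} + a - 3b^{2} + 3b + \tfrac{23}{4} lies in I (it reduces to 0).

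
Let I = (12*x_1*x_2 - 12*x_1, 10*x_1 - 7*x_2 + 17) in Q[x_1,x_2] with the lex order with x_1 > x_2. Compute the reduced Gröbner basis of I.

f_1 = 12*x_1*x_2 - 12*x_1, LT = x_1*x_2.
f_2 = 10*x_1 - 7*x_2 + 17, LT = x_1.

S(f_1,f_2): lcm = x_1*x_2. S = -x_1 + 7/10*x_2**2 - 17/10*x_2.
  leading term x_1: subtract (-1/10)·f_2 from -x_1 + 7/10*x_2**2 - 17/10*x_2 → 7/10*x_2**2 - 12/5*x_2 + 17/10
  leading term x_2**2: no divisor's leading term divides it; move 7/10*x_2**2 to the remainder.
  leading term x_2: no divisor's leading term divides it; move -12/5*x_2 to the remainder.
  leading term 1: no divisor's leading term divides it; move 17/10 to the remainder.
  remainder 7/10*x_2**2 - 12/5*x_2 + 17/10 ≠ 0; add g_3 = 7/10*x_2**2 - 12/5*x_2 + 17/10 to the basis.

The other S-polynomials (S(f_1,g_3), S(f_2,g_3)) all reduce to 0 modulo the current basis, so we have a Gröbner basis.
Inter-reduce: drop elements whose leading term is divisible by another's, tail-reduce, and make monic.

G = {x_1 - 7/10*x_2 + 17/10, x_2**2 - 24/7*x_2 + 17/7}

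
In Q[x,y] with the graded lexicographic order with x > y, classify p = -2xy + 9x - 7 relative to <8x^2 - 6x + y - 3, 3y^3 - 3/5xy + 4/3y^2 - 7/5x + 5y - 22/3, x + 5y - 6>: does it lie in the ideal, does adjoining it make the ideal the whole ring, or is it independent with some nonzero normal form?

-2xy + 9x - 7 lies in I (it reduces to 0).

First compute the reduced Gröbner basis of I by Buchberger's algorithm.
f_1 = 8x^2 - 6x + y - 3, LT = x^2.
f_2 = 3y^3 - 3/5xy + 4/3y^2 - 7/5x + 5y - 22/3, LT = y^3.
f_3 = x + 5y - 6, LT = x.

S(f_1,f_3): lcm = x^2. S = -5xy + 21/4x + 1/8y - 3/8.
  reduce S modulo (f_1, f_2, f_3):
  remainder 25y^2 - 449/8y + 249/8 ≠ 0; add h_4 = 25y^2 - 449/8y + 249/8 to the basis.

S(f_2,h_4): lcm = y^3. S = -1/5xy + 4841/1800y^2 - 7/15x + 253/600y - 22/9.
  reduce S modulo (f_1, f_2, f_3, h_4):
  remainder 3541609/360000y - 3541609/360000 ≠ 0; add h_5 = 3541609/360000y - 3541609/360000 to the basis.

The other S-polynomials (S(f_1,f_2), S(f_2,f_3), S(f_1,h_4), S(f_3,h_4), S(f_1,h_5), S(f_2,h_5), S(f_3,h_5), S(h_4,h_5)) all reduce to 0 modulo the current basis, so we have a Gröbner basis.
Inter-reduce: drop elements whose leading term is divisible by another's, tail-reduce, and make monic.
Reduced Gröbner basis: {x - 1, y - 1}.
Label its elements g_1 = x - 1, g_2 = y - 1.

Reduce p = -2xy + 9x - 7 modulo G:
  leading term xy: subtract (-2y)·g_1 from -2xy + 9x - 7 → 9x - 2y - 7
  leading term x: subtract (9)·g_1 from 9x - 2y - 7 → -2y + 2
  leading term y: subtract (-2)·g_2 from -2y + 2 → 0
  normal form = 0.
Since the normal form is 0, p ∈ I.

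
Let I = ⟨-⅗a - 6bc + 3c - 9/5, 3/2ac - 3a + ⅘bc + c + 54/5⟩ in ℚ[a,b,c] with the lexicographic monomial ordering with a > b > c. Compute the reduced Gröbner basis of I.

G = {a + 10bc - 5c + 3, bc² - 154/75bc - ½c² + 37/30c - 33/25}

f_1 = -⅗a - 6bc + 3c - 9/5, LT = a.
f_2 = 3/2ac - 3a + ⅘bc + c + 54/5, LT = ac.

S(f_1,f_2): lcm = ac. S = 2a + 10bc² - 8/15bc - 5c² + 7/3c - 36/5.
  leading term a: subtract (-10/3)·f_1 from 2a + 10bc² - 8/15bc - 5c² + 7/3c - 36/5 → 10bc² - 308/15bc - 5c² + 37/3c - 66/5
  leading term bc²: no divisor's leading term divides it; move 10bc² to the remainder.
  leading term bc: no divisor's leading term divides it; move -308/15bc to the remainder.
  leading term c²: no divisor's leading term divides it; move -5c² to the remainder.
  leading term c: no divisor's leading term divides it; move 37/3c to the remainder.
  leading term 1: no divisor's leading term divides it; move -66/5 to the remainder.
  remainder 10bc² - 308/15bc - 5c² + 37/3c - 66/5 ≠ 0; add g_3 = 10bc² - 308/15bc - 5c² + 37/3c - 66/5 to the basis.

S(f_1,g_3): leading monomials are coprime, so the S-polynomial reduces to 0 (Buchberger's first criterion).
S(f_2,g_3): lcm = abc². S = 4/75abc + ½ac² - 37/30ac + 33/25a + 8/15b²c² + ⅔bc² + 36/5bc.
  leading term abc: subtract (-4/45bc)·f_1 from 4/75abc + ½ac² - 37/30ac + 33/25a + 8/15b²c² + ⅔bc² + 36/5bc → ½ac² - 37/30ac + 33/25a + 14/15bc² + 176/25bc
  leading term ac²: subtract (-⅚c²)·f_1 from ½ac² - 37/30ac + 33/25a + 14/15bc² + 176/25bc → -37/30ac + 33/25a - 5bc³ + 14/15bc² + 176/25bc + 5/2c³ - 3/2c²
  leading term ac: subtract (37/18c)·f_1 from -37/30ac + 33/25a - 5bc³ + 14/15bc² + 176/25bc + 5/2c³ - 3/2c² → 33/25a - 5bc³ + 199/15bc² + 176/25bc + 5/2c³ - 23/3c² + 37/10c
  leading term a: subtract (-11/5)·f_1 from 33/25a - 5bc³ + 199/15bc² + 176/25bc + 5/2c³ - 23/3c² + 37/10c → -5bc³ + 199/15bc² - 154/25bc + 5/2c³ - 23/3c² + 103/10c - 99/25
  leading term bc³: subtract (-½c)·g_3 from -5bc³ + 199/15bc² - 154/25bc + 5/2c³ - 23/3c² + 103/10c - 99/25 → 3bc² - 154/25bc - 3/2c² + 37/10c - 99/25
  leading term bc²: subtract (3/10)·g_3 from 3bc² - 154/25bc - 3/2c² + 37/10c - 99/25 → 0
  remainder 0.

Every S-polynomial of the final basis reduces to 0, so we have a Gröbner basis.
Inter-reduce: drop elements whose leading term is divisible by another's, tail-reduce, and make monic.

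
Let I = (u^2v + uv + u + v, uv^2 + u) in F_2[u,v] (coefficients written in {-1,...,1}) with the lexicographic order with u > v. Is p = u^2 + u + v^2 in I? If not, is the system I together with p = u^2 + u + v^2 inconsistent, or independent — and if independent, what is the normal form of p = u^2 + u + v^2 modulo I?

First compute the reduced Gröbner basis of I by Buchberger's algorithm.
f_1 = u^2v + uv + u + v, LT = u^2v.
f_2 = uv^2 + u, LT = uv^2.

S(f_1,f_2): lcm = u^2v^2. S = u^2 + uv^2 + uv + v^2.
  reduce S modulo (f_1, f_2):
  remainder u^2 + uv + u + v^2 ≠ 0; add h_3 = u^2 + uv + u + v^2 to the basis.

S(f_1,h_3): lcm = u^2v. S = uv^2 + u + v^3 + v.
  reduce S modulo (f_1, f_2, h_3):
  remainder v^3 + v ≠ 0; add h_4 = v^3 + v to the basis.

The other S-polynomials (S(f_2,h_3), S(f_1,h_4), S(f_2,h_4), S(h_3,h_4)) all reduce to 0 modulo the current basis, so we have a Gröbner basis.
Inter-reduce: drop elements whose leading term is divisible by another's, tail-reduce, and make monic.
Reduced Gröbner basis: {u^2 + uv + u + v^2, uv^2 + u, v^3 + v}.
Label its elements g_1 = u^2 + uv + u + v^2, g_2 = uv^2 + u, g_3 = v^3 + v.

Reduce p = u^2 + u + v^2 modulo G:
  leading term u^2: subtract (1)·g_1 from u^2 + u + v^2 → uv
  leading term uv: no divisor's leading term divides it; move uv to the remainder.
  normal form = uv.
The normal form is nonzero, so p ∉ I. Since p minus its normal form lies in I, I + (p) = I + (r) where r = uv; decide whether this ideal is the whole ring.
Run Buchberger on G together with r (pairs among the g_i already reduce to 0 since G is a Gröbner basis):
g_1 = u^2 + uv + u + v^2, LT = u^2.
g_2 = uv^2 + u, LT = uv^2.
g_3 = v^3 + v, LT = v^3.
r = uv, LT = uv.

S(g_1,r): lcm = u^2v. S = uv^2 + uv + v^3.
  reduce S modulo (g_1, g_2, g_3, r):
  remainder u + v ≠ 0; add m_5 = u + v to the basis.

S(g_2,r): lcm = uv^2. S = u.
  reduce S modulo (g_1, g_2, g_3, r, m_5):
  remainder v ≠ 0; add m_6 = v to the basis.

The other S-polynomials (S(g_1,g_2), S(g_1,g_3), S(g_2,g_3), S(g_3,r), S(g_1,m_5), S(g_2,m_5), S(g_3,m_5), S(r,m_5), S(g_1,m_6), S(g_2,m_6), S(g_3,m_6), S(r,m_6), S(m_5,m_6)) all reduce to 0 modulo the current basis, so we have a Gröbner basis.
Inter-reduce: drop elements whose leading term is divisible by another's, tail-reduce, and make monic.
Reduced Gröbner basis: {u, v}.
The reduced Gröbner basis of I + (p) is {u, v} ≠ {1}, a proper ideal, so the enlarged system stays consistent: p is independent of I, with normal form uv.

u^2 + u + v^2 is independent of I; its normal form modulo I is uv.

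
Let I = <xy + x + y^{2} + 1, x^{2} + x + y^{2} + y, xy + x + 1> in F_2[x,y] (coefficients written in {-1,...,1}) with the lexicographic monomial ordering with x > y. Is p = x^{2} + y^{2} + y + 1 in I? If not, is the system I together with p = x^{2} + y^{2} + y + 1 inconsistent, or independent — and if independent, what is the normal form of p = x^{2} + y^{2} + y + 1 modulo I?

First compute the reduced Gröbner basis of I by Buchberger's algorithm.
f_1 = xy + x + y^{2} + 1, LT = xy.
f_2 = x^{2} + x + y^{2} + y, LT = x^{2}.
f_3 = xy + x + 1, LT = xy.

S(f_1,f_2): lcm = x^{2}y. S = x^{2} + xy^{2} + xy + x + y^{3} + y^{2}.
  leading term x^{2}: subtract (1)·f_2 from x^{2} + xy^{2} + xy + x + y^{3} + y^{2} → xy^{2} + xy + y^{3} + y
  leading term xy^{2}: subtract (y)·f_1 from xy^{2} + xy + y^{3} + y → 0
  remainder 0.

S(f_1,f_3): lcm = xy. S = y^{2}.
  leading term y^{2}: no divisor's leading term divides it; move y^{2} to the remainder.
  remainder y^{2} ≠ 0; add h_4 = y^{2} to the basis.

S(f_2,f_3): lcm = x^{2}y. S = x^{2} + xy + x + y^{3} + y^{2}.
  leading term x^{2}: subtract (1)·f_2 from x^{2} + xy + x + y^{3} + y^{2} → xy + y^{3} + y
  leading term xy: subtract (1)·f_1 from xy + y^{3} + y → x + y^{3} + y^{2} + y + 1
  leading term x: no divisor's leading term divides it; move x to the remainder.
  leading term y^{3}: subtract (y)·h_4 from y^{3} + y^{2} + y + 1 → y^{2} + y + 1
  leading term y^{2}: subtract (1)·h_4 from y^{2} + y + 1 → y + 1
  leading term y: no divisor's leading term divides it; move y to the remainder.
  leading term 1: no divisor's leading term divides it; move 1 to the remainder.
  remainder x + y + 1 ≠ 0; add h_5 = x + y + 1 to the basis.

S(f_1,h_4): lcm = xy^{2}. S = xy + y^{3} + y.
  leading term xy: subtract (1)·f_1 from xy + y^{3} + y → x + y^{3} + y^{2} + y + 1
  leading term x: subtract (1)·h_5 from x + y^{3} + y^{2} + y + 1 → y^{3} + y^{2}
  leading term y^{3}: subtract (y)·h_4 from y^{3} + y^{2} → y^{2}
  leading term y^{2}: subtract (1)·h_4 from y^{2} → 0
  remainder 0.

S(f_2,h_4): leading monomials are coprime, so the S-polynomial reduces to 0 (Buchberger's first criterion).
S(f_3,h_4): lcm = xy^{2}. S = xy + y.
  leading term xy: subtract (1)·f_1 from xy + y → x + y^{2} + y + 1
  leading term x: subtract (1)·h_5 from x + y^{2} + y + 1 → y^{2}
  leading term y^{2}: subtract (1)·h_4 from y^{2} → 0
  remainder 0.

S(f_1,h_5): lcm = xy. S = x + y + 1.
  leading term x: subtract (1)·h_5 from x + y + 1 → 0
  remainder 0.

S(f_2,h_5): lcm = x^{2}. S = xy + y^{2} + y.
  leading term xy: subtract (1)·f_1 from xy + y^{2} + y → x + y + 1
  leading term x: subtract (1)·h_5 from x + y + 1 → 0
  remainder 0.

S(f_3,h_5): lcm = xy. S = x + y^{2} + y + 1.
  leading term x: subtract (1)·h_5 from x + y^{2} + y + 1 → y^{2}
  leading term y^{2}: subtract (1)·h_4 from y^{2} → 0
  remainder 0.

S(h_4,h_5): leading monomials are coprime, so the S-polynomial reduces to 0 (Buchberger's first criterion).
Every S-polynomial of the final basis reduces to 0, so we have a Gröbner basis.
Inter-reduce: drop elements whose leading term is divisible by another's, tail-reduce, and make monic.
Reduced Gröbner basis: {x + y + 1, y^{2}}.
Label its elements g_1 = x + y + 1, g_2 = y^{2}.

Reduce p = x^{2} + y^{2} + y + 1 modulo G:
  leading term x^{2}: subtract (x)·g_1 from x^{2} + y^{2} + y + 1 → xy + x + y^{2} + y + 1
  leading term xy: subtract (y)·g_1 from xy + x + y^{2} + y + 1 → x + 1
  leading term x: subtract (1)·g_1 from x + 1 → y
  leading term y: no divisor's leading term divides it; move y to the remainder.
  normal form = y.
The normal form is nonzero, so p ∉ I. Since p minus its normal form lies in I, I + (p) = I + (r) where r = y; decide whether this ideal is the whole ring.
Run Buchberger on G together with r (pairs among the g_i already reduce to 0 since G is a Gröbner basis):
g_1 = x + y + 1, LT = x.
g_2 = y^{2}, LT = y^{2}.
r = y, LT = y.

S(g_1,g_2): leading monomials are coprime, so the S-polynomial reduces to 0 (Buchberger's first criterion).
S(g_1,r): leading monomials are coprime, so the S-polynomial reduces to 0 (Buchberger's first criterion).
S(g_2,r): lcm = y^{2}. S = 0.
  remainder 0.

Every S-polynomial of the final basis reduces to 0, so we have a Gröbner basis.
Inter-reduce: drop elements whose leading term is divisible by another's, tail-reduce, and make monic.
Reduced Gröbner basis: {x + 1, y}.
The reduced Gröbner basis of I + (p) is {x + 1, y} ≠ {1}, a proper ideal, so the enlarged system stays consistent: p is independent of I, with normal form y.

The remainder on division by a Gröbner basis is unique — it is the normal form.

x^{2} + y^{2} + y + 1 is independent of I; its normal form modulo I is y.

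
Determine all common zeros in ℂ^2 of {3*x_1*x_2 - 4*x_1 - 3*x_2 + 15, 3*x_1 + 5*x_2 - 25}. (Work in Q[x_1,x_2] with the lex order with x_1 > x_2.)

{(64/9, 11/15), (0, 5)}

Compute a lex Gröbner basis by Buchberger's algorithm.
f_1 = 3*x_1*x_2 - 4*x_1 - 3*x_2 + 15, LT = x_1*x_2.
f_2 = 3*x_1 + 5*x_2 - 25, LT = x_1.

S(f_1,f_2): lcm = x_1*x_2. S = -4/3*x_1 - 5/3*x_2**2 + 22/3*x_2 + 5.
  reduce S modulo (f_1, f_2):
  remainder -5/3*x_2**2 + 86/9*x_2 - 55/9 ≠ 0; add h_3 = -5/3*x_2**2 + 86/9*x_2 - 55/9 to the basis.

The other S-polynomials (S(f_1,h_3), S(f_2,h_3)) all reduce to 0 modulo the current basis, so we have a Gröbner basis.
Inter-reduce: drop elements whose leading term is divisible by another's, tail-reduce, and make monic.
Reduced Gröbner basis: {x_1 + 5/3*x_2 - 25/3, x_2**2 - 86/15*x_2 + 11/3}.

The lex basis is triangular: the last element involves only x_2. Solving x_2**2 - 86/15*x_2 + 11/3 = 0 gives x_2 ∈ {11/15, 5}; substituting each value into the earlier elements determines the remaining variables.
  x_2 = 11/15: the earlier basis element becomes x_1 - 64/9 = 0, giving x_1 = 64/9 — point (64/9, 11/15).
  x_2 = 5: the earlier basis element becomes x_1 = 0, giving x_1 = 0 — point (0, 5).
Zero-dimensionality of the ideal guarantees finitely many solutions over ℂ.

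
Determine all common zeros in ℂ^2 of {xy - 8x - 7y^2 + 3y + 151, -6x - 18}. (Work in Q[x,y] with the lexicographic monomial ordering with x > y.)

{(-3, -5), (-3, 5)}

Compute a lex Gröbner basis by Buchberger's algorithm.
f_1 = xy - 8x - 7y^2 + 3y + 151, LT = xy.
f_2 = -6x - 18, LT = x.

S(f_1,f_2): lcm = xy. S = -8x - 7y^2 + 151.
  reduce S modulo (f_1, f_2):
  remainder -7y^2 + 175 ≠ 0; add h_3 = -7y^2 + 175 to the basis.

The other S-polynomials (S(f_1,h_3), S(f_2,h_3)) all reduce to 0 modulo the current basis, so we have a Gröbner basis.
Inter-reduce: drop elements whose leading term is divisible by another's, tail-reduce, and make monic.
Reduced Gröbner basis: {x + 3, y^2 - 25}.

Elimination: the polynomial y^2 - 25 lies in the elimination ideal for y, so y ∈ {-5, 5}. For each such y, the remaining basis elements (now univariate) give the rest of the solution.
  y = -5: the earlier basis element becomes x + 3 = 0, giving x = -3 — point (-3, -5).
  y = 5: the earlier basis element becomes x + 3 = 0, giving x = -3 — point (-3, 5).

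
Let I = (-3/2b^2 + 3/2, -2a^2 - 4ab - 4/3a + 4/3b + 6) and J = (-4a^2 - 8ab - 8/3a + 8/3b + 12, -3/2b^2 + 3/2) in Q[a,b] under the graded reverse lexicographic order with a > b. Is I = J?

Yes, the ideals are equal.

Two ideals are equal iff their reduced Gröbner bases coincide (the reduced basis is unique for a fixed ordering).
Buchberger on the first generating set:
f_1 = -3/2b^2 + 3/2, LT = b^2.
f_2 = -2a^2 - 4ab - 4/3a + 4/3b + 6, LT = a^2.

S(f_1,f_2): leading monomials are coprime, so the S-polynomial reduces to 0 (Buchberger's first criterion).
Every S-polynomial of the final basis reduces to 0, so we have a Gröbner basis.
Inter-reduce: drop elements whose leading term is divisible by another's, tail-reduce, and make monic.
Reduced Gröbner basis: {a^2 + 2ab + 2/3a - 2/3b - 3, b^2 - 1}.

Buchberger on the second generating set:
h_1 = -4a^2 - 8ab - 8/3a + 8/3b + 12, LT = a^2.
h_2 = -3/2b^2 + 3/2, LT = b^2.

S(h_1,h_2): leading monomials are coprime, so the S-polynomial reduces to 0 (Buchberger's first criterion).
Every S-polynomial of the final basis reduces to 0, so we have a Gröbner basis.
Inter-reduce: drop elements whose leading term is divisible by another's, tail-reduce, and make monic.
Reduced Gröbner basis: {a^2 + 2ab + 2/3a - 2/3b - 3, b^2 - 1}.

The two bases agree; hence the ideals are identical.
The choice of monomial ordering does not affect the verdict — as long as both bases are computed under the same ordering, their equality decides ideal equality.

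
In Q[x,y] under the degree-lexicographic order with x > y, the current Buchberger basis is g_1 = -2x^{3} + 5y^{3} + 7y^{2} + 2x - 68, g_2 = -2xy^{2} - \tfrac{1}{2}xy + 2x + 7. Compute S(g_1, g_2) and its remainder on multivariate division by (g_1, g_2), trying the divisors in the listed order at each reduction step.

lcm(LM(g_1), LM(g_2)) = x^{3}y^{2}.
S = (lcm/LT(g_1))·g_1 − (lcm/LT(g_2))·g_2 = -\tfrac{5}{2}y^{5} - \tfrac{1}{4}x^{3}y - \tfrac{7}{2}y^{4} + x^{3} - xy^{2} + \tfrac{7}{2}x^{2} + 34y^{2}.
Reduce S modulo (g_1, g_2) in that order:
  leading term y^{5}: no divisor's leading term divides it; move -\tfrac{5}{2}y^{5} to the remainder.
  leading term x^{3}y: subtract (\tfrac{1}{8}y)·g_1 from -\tfrac{1}{4}x^{3}y - \tfrac{7}{2}y^{4} + x^{3} - xy^{2} + \tfrac{7}{2}x^{2} + 34y^{2} → -\tfrac{33}{8}y^{4} + x^{3} - xy^{2} - \tfrac{7}{8}y^{3} + \tfrac{7}{2}x^{2} - \tfrac{1}{4}xy + 34y^{2} + \tfrac{17}{2}y
  leading term y^{4}: no divisor's leading term divides it; move -\tfrac{33}{8}y^{4} to the remainder.
  leading term x^{3}: subtract (-\tfrac{1}{2})·g_1 from x^{3} - xy^{2} - \tfrac{7}{8}y^{3} + \tfrac{7}{2}x^{2} - \tfrac{1}{4}xy + 34y^{2} + \tfrac{17}{2}y → -xy^{2} + \tfrac{13}{8}y^{3} + \tfrac{7}{2}x^{2} - \tfrac{1}{4}xy + \tfrac{75}{2}y^{2} + x + \tfrac{17}{2}y - 34
  leading term xy^{2}: subtract (\tfrac{1}{2})·g_2 from -xy^{2} + \tfrac{13}{8}y^{3} + \tfrac{7}{2}x^{2} - \tfrac{1}{4}xy + \tfrac{75}{2}y^{2} + x + \tfrac{17}{2}y - 34 → \tfrac{13}{8}y^{3} + \tfrac{7}{2}x^{2} + \tfrac{75}{2}y^{2} + \tfrac{17}{2}y - \tfrac{75}{2}
  leading term y^{3}: no divisor's leading term divides it; move \tfrac{13}{8}y^{3} to the remainder.
  leading term x^{2}: no divisor's leading term divides it; move \tfrac{7}{2}x^{2} to the remainder.
  leading term y^{2}: no divisor's leading term divides it; move \tfrac{75}{2}y^{2} to the remainder.
  leading term y: no divisor's leading term divides it; move \tfrac{17}{2}y to the remainder.
  leading term 1: no divisor's leading term divides it; move -\tfrac{75}{2} to the remainder.
The remainder -\tfrac{5}{2}y^{5} - \tfrac{33}{8}y^{4} + \tfrac{13}{8}y^{3} + \tfrac{7}{2}x^{2} + \tfrac{75}{2}y^{2} + \tfrac{17}{2}y - \tfrac{75}{2} is nonzero, so it would be added as the next basis element.

S(g_1, g_2) = -\tfrac{5}{2}y^{5} - \tfrac{1}{4}x^{3}y - \tfrac{7}{2}y^{4} + x^{3} - xy^{2} + \tfrac{7}{2}x^{2} + 34y^{2}; remainder on division = -\tfrac{5}{2}y^{5} - \tfrac{33}{8}y^{4} + \tfrac{13}{8}y^{3} + \tfrac{7}{2}x^{2} + \tfrac{75}{2}y^{2} + \tfrac{17}{2}y - \tfrac{75}{2}.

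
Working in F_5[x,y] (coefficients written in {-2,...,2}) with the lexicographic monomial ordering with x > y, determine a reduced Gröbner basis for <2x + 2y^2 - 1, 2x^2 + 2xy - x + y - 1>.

f_1 = 2x + 2y^2 - 1, LT = x.
f_2 = 2x^2 + 2xy - x + y - 1, LT = x^2.

S(f_1,f_2): lcm = x^2. S = xy^2 - xy + 2y - 2.
  leading term xy^2: subtract (-2y^2)·f_1 from xy^2 - xy + 2y - 2 → -xy - y^4 - 2y^2 + 2y - 2
  leading term xy: subtract (2y)·f_1 from -xy - y^4 - 2y^2 + 2y - 2 → -y^4 + y^3 - 2y^2 - y - 2
  leading term y^4: no divisor's leading term divides it; move -y^4 to the remainder.
  leading term y^3: no divisor's leading term divides it; move y^3 to the remainder.
  leading term y^2: no divisor's leading term divides it; move -2y^2 to the remainder.
  leading term y: no divisor's leading term divides it; move -y to the remainder.
  leading term 1: no divisor's leading term divides it; move -2 to the remainder.
  remainder -y^4 + y^3 - 2y^2 - y - 2 ≠ 0; add g_3 = -y^4 + y^3 - 2y^2 - y - 2 to the basis.

The other S-polynomials (S(f_1,g_3), S(f_2,g_3)) all reduce to 0 modulo the current basis, so we have a Gröbner basis.
Inter-reduce: drop elements whose leading term is divisible by another's, tail-reduce, and make monic.

G = {x + y^2 + 2, y^4 - y^3 + 2y^2 + y + 2}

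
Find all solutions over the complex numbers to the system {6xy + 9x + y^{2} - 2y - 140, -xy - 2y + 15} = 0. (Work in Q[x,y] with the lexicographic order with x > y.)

Compute a lex Gröbner basis by Buchberger's algorithm.
f_1 = 6xy + 9x + y^{2} - 2y - 140, LT = xy.
f_2 = -xy - 2y + 15, LT = xy.

S(f_1,f_2): lcm = xy. S = \tfrac{3}{2}x + \tfrac{1}{6}y^{2} - \tfrac{7}{3}y - \tfrac{25}{3}.
  reduce S modulo (f_1, f_2):
  remainder \tfrac{3}{2}x + \tfrac{1}{6}y^{2} - \tfrac{7}{3}y - \tfrac{25}{3} ≠ 0; add h_3 = \tfrac{3}{2}x + \tfrac{1}{6}y^{2} - \tfrac{7}{3}y - \tfrac{25}{3} to the basis.

S(f_1,h_3): lcm = xy. S = \tfrac{3}{2}x - \tfrac{1}{9}y^{3} + \tfrac{31}{18}y^{2} + \tfrac{47}{9}y - \tfrac{70}{3}.
  reduce S modulo (f_1, f_2, h_3):
  remainder -\tfrac{1}{9}y^{3} + \tfrac{14}{9}y^{2} + \tfrac{68}{9}y - 15 ≠ 0; add h_4 = -\tfrac{1}{9}y^{3} + \tfrac{14}{9}y^{2} + \tfrac{68}{9}y - 15 to the basis.

The other S-polynomials (S(f_2,h_3), S(f_1,h_4), S(f_2,h_4), S(h_3,h_4)) all reduce to 0 modulo the current basis, so we have a Gröbner basis.
Inter-reduce: drop elements whose leading term is divisible by another's, tail-reduce, and make monic.
Reduced Gröbner basis: {x + \tfrac{1}{9}y^{2} - \tfrac{14}{9}y - \tfrac{50}{9}, y^{3} - 14y^{2} - 68y + 135}.

A lex Gröbner basis eliminates variables successively. Here y^{3} - 14y^{2} - 68y + 135 depends only on y, with roots {-5, 19/2 - sqrt(253)/2, sqrt(253)/2 + 19/2}; lifting each root through the earlier basis elements recovers the full solutions.
  y = -5: the earlier basis element becomes x + 5 = 0, giving x = -5 — point (-5, -5).
  y = 19/2 - sqrt(253)/2: the earlier basis element becomes x - 5*sqrt(253)/18 - 59/18 = 0, giving x = 59/18 + 5*sqrt(253)/18 — point (59/18 + 5*sqrt(253)/18, 19/2 - sqrt(253)/2).
  y = sqrt(253)/2 + 19/2: the earlier basis element becomes x - 59/18 + 5*sqrt(253)/18 = 0, giving x = 59/18 - 5*sqrt(253)/18 — point (59/18 - 5*sqrt(253)/18, sqrt(253)/2 + 19/2).

{(-5, -5), (59/18 + 5*sqrt(253)/18, 19/2 - sqrt(253)/2), (59/18 - 5*sqrt(253)/18, sqrt(253)/2 + 19/2)}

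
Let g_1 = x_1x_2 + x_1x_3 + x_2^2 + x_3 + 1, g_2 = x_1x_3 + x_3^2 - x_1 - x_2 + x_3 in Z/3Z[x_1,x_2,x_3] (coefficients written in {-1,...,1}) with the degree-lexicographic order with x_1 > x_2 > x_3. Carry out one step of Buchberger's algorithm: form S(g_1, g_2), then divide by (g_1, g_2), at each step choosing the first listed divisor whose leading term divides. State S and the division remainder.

S(g_1, g_2) = x_1x_3^2 + x_2^2x_3 - x_2x_3^2 + x_1x_2 + x_2^2 - x_2x_3 + x_3^2 + x_3; remainder on division = x_2^2x_3 - x_2x_3^2 - x_3^3 - 1.

lcm(LM(g_1), LM(g_2)) = x_1x_2x_3.
S = (lcm/LT(g_1))·g_1 − (lcm/LT(g_2))·g_2 = x_1x_3^2 + x_2^2x_3 - x_2x_3^2 + x_1x_2 + x_2^2 - x_2x_3 + x_3^2 + x_3.
Reduce S modulo (g_1, g_2) in that order:
  leading term x_1x_3^2: subtract (x_3)·g_2 from x_1x_3^2 + x_2^2x_3 - x_2x_3^2 + x_1x_2 + x_2^2 - x_2x_3 + x_3^2 + x_3 → x_2^2x_3 - x_2x_3^2 - x_3^3 + x_1x_2 + x_1x_3 + x_2^2 + x_3
  leading term x_2^2x_3: no divisor's leading term divides it; move x_2^2x_3 to the remainder.
  leading term x_2x_3^2: no divisor's leading term divides it; move -x_2x_3^2 to the remainder.
  leading term x_3^3: no divisor's leading term divides it; move -x_3^3 to the remainder.
  leading term x_1x_2: subtract (1)·g_1 from x_1x_2 + x_1x_3 + x_2^2 + x_3 → -1
  leading term 1: no divisor's leading term divides it; move -1 to the remainder.
The remainder x_2^2x_3 - x_2x_3^2 - x_3^3 - 1 is nonzero, so it would be added as the next basis element.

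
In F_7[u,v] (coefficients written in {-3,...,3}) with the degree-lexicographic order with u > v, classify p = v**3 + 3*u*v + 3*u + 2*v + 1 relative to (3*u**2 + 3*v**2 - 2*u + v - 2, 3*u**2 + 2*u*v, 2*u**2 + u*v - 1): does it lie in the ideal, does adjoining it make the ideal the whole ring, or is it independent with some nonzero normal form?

First compute the reduced Gröbner basis of I by Buchberger's algorithm.
f_1 = 3*u**2 + 3*v**2 - 2*u + v - 2, LT = u**2.
f_2 = 3*u**2 + 2*u*v, LT = u**2.
f_3 = 2*u**2 + u*v - 1, LT = u**2.

S(f_1,f_2): lcm = u**2. S = -3*u*v + v**2 - 3*u - 2*v - 3.
  reduce S modulo (f_1, f_2, f_3):
  remainder -3*u*v + v**2 - 3*u - 2*v - 3 ≠ 0; add h_4 = -3*u*v + v**2 - 3*u - 2*v - 3 to the basis.

S(f_1,f_3): lcm = u**2. S = 3*u*v + v**2 - 3*u - 2*v + 1.
  reduce S modulo (f_1, f_2, f_3, h_4):
  remainder 2*v**2 + u + 3*v - 2 ≠ 0; add h_5 = 2*v**2 + u + 3*v - 2 to the basis.

S(f_1,h_4): lcm = u**2*v. S = -2*u*v**2 + v**3 - u**2 + u*v - 2*v**2 - u - 3*v.
  reduce S modulo (f_1, f_2, f_3, h_4, h_5):
  remainder -u - 3*v ≠ 0; add h_6 = -u - 3*v to the basis.

The other S-polynomials (S(f_2,f_3), S(f_2,h_4), S(f_3,h_4), S(f_1,h_5), S(f_2,h_5), S(f_3,h_5), S(h_4,h_5), S(f_1,h_6), S(f_2,h_6), S(f_3,h_6), S(h_4,h_6), S(h_5,h_6)) all reduce to 0 modulo the current basis, so we have a Gröbner basis.
Inter-reduce: drop elements whose leading term is divisible by another's, tail-reduce, and make monic.
Reduced Gröbner basis: {v**2 - 1, u + 3*v}.
Label its elements g_1 = v**2 - 1, g_2 = u + 3*v.

Reduce p = v**3 + 3*u*v + 3*u + 2*v + 1 modulo G:
  leading term v**3: subtract (v)·g_1 from v**3 + 3*u*v + 3*u + 2*v + 1 → 3*u*v + 3*u + 3*v + 1
  leading term u*v: subtract (3*v)·g_2 from 3*u*v + 3*u + 3*v + 1 → -2*v**2 + 3*u + 3*v + 1
  leading term v**2: subtract (-2)·g_1 from -2*v**2 + 3*u + 3*v + 1 → 3*u + 3*v - 1
  leading term u: subtract (3)·g_2 from 3*u + 3*v - 1 → v - 1
  leading term v: no divisor's leading term divides it; move v to the remainder.
  leading term 1: no divisor's leading term divides it; move -1 to the remainder.
  normal form = v - 1.
The normal form is nonzero, so p ∉ I. Since p minus its normal form lies in I, I + (p) = I + (r) where r = v - 1; decide whether this ideal is the whole ring.
Run Buchberger on G together with r (pairs among the g_i already reduce to 0 since G is a Gröbner basis):
g_1 = v**2 - 1, LT = v**2.
g_2 = u + 3*v, LT = u.
r = v - 1, LT = v.

The S-polynomials (S(g_1,g_2), S(g_1,r), S(g_2,r)) all reduce to 0 modulo the current basis, so we have a Gröbner basis.
Inter-reduce: drop elements whose leading term is divisible by another's, tail-reduce, and make monic.
Reduced Gröbner basis: {u + 3, v - 1}.
The reduced Gröbner basis of I + (p) is {u + 3, v - 1} ≠ {1}, a proper ideal, so the enlarged system stays consistent: p is independent of I, with normal form v - 1.

v**3 + 3*u*v + 3*u + 2*v + 1 is independent of I; its normal form modulo I is v - 1.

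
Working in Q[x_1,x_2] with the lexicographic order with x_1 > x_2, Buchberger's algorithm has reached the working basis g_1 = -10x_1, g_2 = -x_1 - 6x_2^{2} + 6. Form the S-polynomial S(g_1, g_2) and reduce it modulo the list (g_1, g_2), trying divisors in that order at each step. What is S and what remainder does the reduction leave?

lcm(LM(g_1), LM(g_2)) = x_1.
S = (lcm/LT(g_1))·g_1 − (lcm/LT(g_2))·g_2 = -6x_2^{2} + 6.
Reduce S modulo (g_1, g_2) in that order:
  leading term x_2^{2}: no divisor's leading term divides it; move -6x_2^{2} to the remainder.
  leading term 1: no divisor's leading term divides it; move 6 to the remainder.
The remainder -6x_2^{2} + 6 is nonzero, so it would be added as the next basis element.

S(g_1, g_2) = -6x_2^{2} + 6; remainder on division = -6x_2^{2} + 6.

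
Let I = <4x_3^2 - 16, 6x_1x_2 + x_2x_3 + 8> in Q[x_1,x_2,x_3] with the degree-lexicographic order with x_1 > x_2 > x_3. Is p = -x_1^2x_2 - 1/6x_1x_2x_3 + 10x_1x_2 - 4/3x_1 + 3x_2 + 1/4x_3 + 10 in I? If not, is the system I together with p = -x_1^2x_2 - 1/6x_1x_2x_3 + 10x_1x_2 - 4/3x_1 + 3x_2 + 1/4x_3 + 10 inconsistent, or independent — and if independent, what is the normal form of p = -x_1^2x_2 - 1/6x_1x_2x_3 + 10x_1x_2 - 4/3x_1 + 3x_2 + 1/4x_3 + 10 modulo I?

-x_1^2x_2 - 1/6x_1x_2x_3 + 10x_1x_2 - 4/3x_1 + 3x_2 + 1/4x_3 + 10 is independent of I; its normal form modulo I is -5/3x_2x_3 + 3x_2 + 1/4x_3 - 10/3.

First compute the reduced Gröbner basis of I by Buchberger's algorithm.
f_1 = 4x_3^2 - 16, LT = x_3^2.
f_2 = 6x_1x_2 + x_2x_3 + 8, LT = x_1x_2.

The S-polynomials (S(f_1,f_2)) all reduce to 0 modulo the current basis, so we have a Gröbner basis.
Inter-reduce: drop elements whose leading term is divisible by another's, tail-reduce, and make monic.
Reduced Gröbner basis: {x_1x_2 + 1/6x_2x_3 + 4/3, x_3^2 - 4}.
Label its elements g_1 = x_1x_2 + 1/6x_2x_3 + 4/3, g_2 = x_3^2 - 4.

Reduce p = -x_1^2x_2 - 1/6x_1x_2x_3 + 10x_1x_2 - 4/3x_1 + 3x_2 + 1/4x_3 + 10 modulo G:
  leading term x_1^2x_2: subtract (-x_1)·g_1 from -x_1^2x_2 - 1/6x_1x_2x_3 + 10x_1x_2 - 4/3x_1 + 3x_2 + 1/4x_3 + 10 → 10x_1x_2 + 3x_2 + 1/4x_3 + 10
  leading term x_1x_2: subtract (10)·g_1 from 10x_1x_2 + 3x_2 + 1/4x_3 + 10 → -5/3x_2x_3 + 3x_2 + 1/4x_3 - 10/3
  leading term x_2x_3: no divisor's leading term divides it; move -5/3x_2x_3 to the remainder.
  leading term x_2: no divisor's leading term divides it; move 3x_2 to the remainder.
  leading term x_3: no divisor's leading term divides it; move 1/4x_3 to the remainder.
  leading term 1: no divisor's leading term divides it; move -10/3 to the remainder.
  normal form = -5/3x_2x_3 + 3x_2 + 1/4x_3 - 10/3.
The normal form is nonzero, so p ∉ I. Since p minus its normal form lies in I, I + (p) = I + (r) where r = -5/3x_2x_3 + 3x_2 + 1/4x_3 - 10/3; decide whether this ideal is the whole ring.
Run Buchberger on G together with r (pairs among the g_i already reduce to 0 since G is a Gröbner basis):
g_1 = x_1x_2 + 1/6x_2x_3 + 4/3, LT = x_1x_2.
g_2 = x_3^2 - 4, LT = x_3^2.
r = -5/3x_2x_3 + 3x_2 + 1/4x_3 - 10/3, LT = x_2x_3.

S(g_1,r): lcm = x_1x_2x_3. S = 1/6x_2x_3^2 + 9/5x_1x_2 + 3/20x_1x_3 - 2x_1 + 4/3x_3.
  reduce S modulo (g_1, g_2, r):
  remainder 3/20x_1x_3 - 2x_1 + 19/150x_2 + 773/600x_3 - 9/5 ≠ 0; add m_4 = 3/20x_1x_3 - 2x_1 + 19/150x_2 + 773/600x_3 - 9/5 to the basis.

S(g_2,r): lcm = x_2x_3^2. S = 9/5x_2x_3 + 3/20x_3^2 - 4x_2 - 2x_3.
  reduce S modulo (g_1, g_2, r, m_4):
  remainder -19/25x_2 - 173/100x_3 - 3 ≠ 0; add m_5 = -19/25x_2 - 173/100x_3 - 3 to the basis.

S(g_2,m_4): lcm = x_1x_3^2. S = 40/3x_1x_3 - 38/45x_2x_3 - 773/90x_3^2 - 4x_1 + 12x_3.
  reduce S modulo (g_1, g_2, r, m_4, m_5):
  remainder 1564/9x_1 - 662/9x_3 + 1600/9 ≠ 0; add m_6 = 1564/9x_1 - 662/9x_3 + 1600/9 to the basis.

The other S-polynomials (S(g_1,g_2), S(g_1,m_4), S(r,m_4), S(g_1,m_5), S(g_2,m_5), S(r,m_5), S(m_4,m_5), S(g_1,m_6), S(g_2,m_6), S(r,m_6), S(m_4,m_6), S(m_5,m_6)) all reduce to 0 modulo the current basis, so we have a Gröbner basis.
Inter-reduce: drop elements whose leading term is divisible by another's, tail-reduce, and make monic.
Reduced Gröbner basis: {x_3^2 - 4, x_1 - 331/782x_3 + 400/391, x_2 + 173/76x_3 + 75/19}.
The reduced Gröbner basis of I + (p) is {x_3^2 - 4, x_1 - 331/782x_3 + 400/391, x_2 + 173/76x_3 + 75/19} ≠ {1}, a proper ideal, so the enlarged system stays consistent: p is independent of I, with normal form -5/3x_2x_3 + 3x_2 + 1/4x_3 - 10/3.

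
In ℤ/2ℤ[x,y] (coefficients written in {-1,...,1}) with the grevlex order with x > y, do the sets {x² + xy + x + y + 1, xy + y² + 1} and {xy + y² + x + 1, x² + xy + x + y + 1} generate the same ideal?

No, the ideals differ.

Two ideals are equal iff their reduced Gröbner bases coincide (the reduced basis is unique for a fixed ordering).
Buchberger on the first generating set:
f_1 = x² + xy + x + y + 1, LT = x².
f_2 = xy + y² + 1, LT = xy.

S(f_1,f_2): lcm = x²y. S = xy + y² + x + y.
  leading term xy: subtract (1)·f_2 from xy + y² + x + y → x + y + 1
  leading term x: no divisor's leading term divides it; move x to the remainder.
  leading term y: no divisor's leading term divides it; move y to the remainder.
  leading term 1: no divisor's leading term divides it; move 1 to the remainder.
  remainder x + y + 1 ≠ 0; add g_3 = x + y + 1 to the basis.

S(f_1,g_3): lcm = x². S = y + 1.
  leading term y: no divisor's leading term divides it; move y to the remainder.
  leading term 1: no divisor's leading term divides it; move 1 to the remainder.
  remainder y + 1 ≠ 0; add g_4 = y + 1 to the basis.

S(f_2,g_3): lcm = xy. S = y + 1.
  leading term y: subtract (1)·g_4 from y + 1 → 0
  remainder 0.

S(f_1,g_4): leading monomials are coprime, so the S-polynomial reduces to 0 (Buchberger's first criterion).
S(f_2,g_4): lcm = xy. S = y² + x + 1.
  leading term y²: subtract (y)·g_4 from y² + x + 1 → x + y + 1
  leading term x: subtract (1)·g_3 from x + y + 1 → 0
  remainder 0.

S(g_3,g_4): leading monomials are coprime, so the S-polynomial reduces to 0 (Buchberger's first criterion).
Every S-polynomial of the final basis reduces to 0, so we have a Gröbner basis.
Inter-reduce: drop elements whose leading term is divisible by another's, tail-reduce, and make monic.
Reduced Gröbner basis: {x, y + 1}.

Buchberger on the second generating set:
h_1 = xy + y² + x + 1, LT = xy.
h_2 = x² + xy + x + y + 1, LT = x².

S(h_1,h_2): lcm = x²y. S = x² + xy + y² + x + y.
  leading term x²: subtract (1)·h_2 from x² + xy + y² + x + y → y² + 1
  leading term y²: no divisor's leading term divides it; move y² to the remainder.
  leading term 1: no divisor's leading term divides it; move 1 to the remainder.
  remainder y² + 1 ≠ 0; add k_3 = y² + 1 to the basis.

S(h_1,k_3): lcm = xy². S = y³ + xy + x + y.
  leading term y³: subtract (y)·k_3 from y³ + xy + x + y → xy + x
  leading term xy: subtract (1)·h_1 from xy + x → y² + 1
  leading term y²: subtract (1)·k_3 from y² + 1 → 0
  remainder 0.

S(h_2,k_3): leading monomials are coprime, so the S-polynomial reduces to 0 (Buchberger's first criterion).
Every S-polynomial of the final basis reduces to 0, so we have a Gröbner basis.
Inter-reduce: drop elements whose leading term is divisible by another's, tail-reduce, and make monic.
Reduced Gröbner basis: {x² + y + 1, xy + x, y² + 1}.

These differ, so the ideals are not equal.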